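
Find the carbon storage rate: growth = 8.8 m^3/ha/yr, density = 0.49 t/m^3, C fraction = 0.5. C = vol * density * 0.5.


C = 8.8 * 0.49 * 0.5 = 2.156 ≈ 2.16 t C/ha/yr

2.16 t C/ha/yr


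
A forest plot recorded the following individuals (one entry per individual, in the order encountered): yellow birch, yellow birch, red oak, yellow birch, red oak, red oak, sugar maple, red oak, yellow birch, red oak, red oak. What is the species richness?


Total individuals logged = 11
Distinct species (count of individuals): yellow birch (4), red oak (6), sugar maple (1)
Species richness = number of distinct species = 3

3


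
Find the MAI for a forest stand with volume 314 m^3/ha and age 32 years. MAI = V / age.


MAI = 314 / 32 = 9.8125 ≈ 9.81 m^3/ha/yr

9.81 m^3/ha/yr


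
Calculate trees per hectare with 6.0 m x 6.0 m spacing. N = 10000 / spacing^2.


N = 10000 / 6.0^2 = 10000 / 36 = 277.778 ≈ 278 trees/ha

278 trees/ha


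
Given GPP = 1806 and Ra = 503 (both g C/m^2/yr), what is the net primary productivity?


NPP = GPP - Ra = 1806 - 503 = 1303 g C/m^2/yr

1303 g C/m^2/yr


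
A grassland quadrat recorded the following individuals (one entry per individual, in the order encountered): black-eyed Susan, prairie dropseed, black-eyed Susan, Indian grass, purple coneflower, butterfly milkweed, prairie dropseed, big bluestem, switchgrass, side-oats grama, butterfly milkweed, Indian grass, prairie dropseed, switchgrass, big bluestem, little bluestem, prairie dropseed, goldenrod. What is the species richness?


Total individuals logged = 18
Distinct species (count of individuals): black-eyed Susan (2), prairie dropseed (4), Indian grass (2), purple coneflower (1), butterfly milkweed (2), big bluestem (2), switchgrass (2), side-oats grama (1), little bluestem (1), goldenrod (1)
Species richness = number of distinct species = 10

10


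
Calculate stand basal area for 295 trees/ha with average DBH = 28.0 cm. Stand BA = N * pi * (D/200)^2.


(D/200)^2 = (28.0/200)^2 = 0.14^2 = 0.0196
Individual BA = 3.141593 * 0.0196 = 0.0615752 m^2
Stand BA = 295 * 0.0615752 = 18.1647 ≈ 18.16 m^2/ha

18.16 m^2/ha


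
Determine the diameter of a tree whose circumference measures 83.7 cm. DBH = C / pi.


DBH = C / pi = 83.7 / 3.141593 = 26.6425 ≈ 26.64 cm

26.64 cm


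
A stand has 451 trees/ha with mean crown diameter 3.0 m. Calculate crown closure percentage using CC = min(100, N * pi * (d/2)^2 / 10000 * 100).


(d/2)^2 = (3.0/2)^2 = 1.5^2 = 2.25
Crown area = 3.141593 * 2.25 = 7.06858 m^2
N * area / 10000 * 100 = 451 * 7.06858 / 10000 * 100 = 31.8793
CC = min(100, 31.8793) = 31.8793 ≈ 31.9%

31.9%


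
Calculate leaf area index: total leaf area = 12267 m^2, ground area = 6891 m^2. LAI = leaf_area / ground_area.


LAI = 12267 / 6891 = 1.7801 ≈ 1.78

1.78


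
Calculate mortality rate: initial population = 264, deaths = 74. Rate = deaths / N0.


Mortality rate = 74 / 264 = 0.280303 ≈ 0.2803

0.2803


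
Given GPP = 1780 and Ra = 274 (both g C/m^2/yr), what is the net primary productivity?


NPP = GPP - Ra = 1780 - 274 = 1506 g C/m^2/yr

1506 g C/m^2/yr


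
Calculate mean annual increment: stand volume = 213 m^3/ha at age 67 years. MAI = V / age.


MAI = 213 / 67 = 3.1791 ≈ 3.18 m^3/ha/yr

3.18 m^3/ha/yr


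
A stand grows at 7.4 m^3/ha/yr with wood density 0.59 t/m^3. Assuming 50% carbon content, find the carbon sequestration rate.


C = 7.4 * 0.59 * 0.5 = 2.183 ≈ 2.18 t C/ha/yr

2.18 t C/ha/yr


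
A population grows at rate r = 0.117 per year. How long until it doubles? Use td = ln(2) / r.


td = ln(2) / 0.117 = 0.693147 / 0.117 = 5.92433 ≈ 5.9 years

5.9 years


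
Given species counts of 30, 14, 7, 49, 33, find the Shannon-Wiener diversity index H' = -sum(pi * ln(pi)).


Total N = 30 + 14 + 7 + 49 + 33 = 133
Per-species terms:
  p = 30/133 = 0.225564; ln(p) = -1.489151; p*ln(p) = 0.225564 * (-1.489151) = -0.335899
  p = 14/133 = 0.105263; ln(p) = -2.251293; p*ln(p) = 0.105263 * (-2.251293) = -0.236978
  p = 7/133 = 0.052632; ln(p) = -2.944431; p*ln(p) = 0.052632 * (-2.944431) = -0.154971
  p = 49/133 = 0.368421; ln(p) = -0.998529; p*ln(p) = 0.368421 * (-0.998529) = -0.367879
  p = 33/133 = 0.248120; ln(p) = -1.393843; p*ln(p) = 0.248120 * (-1.393843) = -0.345840
sum(p*ln(p)) = (-0.335899) + (-0.236978) + (-0.154971) + (-0.367879) + (-0.345840) = -1.441567
H' = -(-1.441567) = 1.441567 ≈ 1.4416

1.4416


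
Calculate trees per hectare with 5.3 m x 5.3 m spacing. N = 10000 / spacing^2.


N = 10000 / 5.3^2 = 10000 / 28.09 = 355.999 ≈ 356 trees/ha

356 trees/ha


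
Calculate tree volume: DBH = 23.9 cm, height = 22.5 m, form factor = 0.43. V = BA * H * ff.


(D/200)^2 = (23.9/200)^2 = 0.1195^2 = 0.01428025
BA = 3.141593 * 0.01428025 = 0.0448627 m^2
V = 0.0448627 * 22.5 * 0.43 = 0.434047 ≈ 0.434 m^3

0.434 m^3


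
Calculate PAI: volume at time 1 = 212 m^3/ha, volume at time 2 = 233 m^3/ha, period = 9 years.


PAI = (V2 - V1) / period = (233 - 212) / 9 = 21 / 9 = 2.3333 ≈ 2.33 m^3/ha/yr

2.33 m^3/ha/yr


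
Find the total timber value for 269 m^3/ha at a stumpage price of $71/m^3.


Value = 269 * 71 = $19099/ha

$19099/ha


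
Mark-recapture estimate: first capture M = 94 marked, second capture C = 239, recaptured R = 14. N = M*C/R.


N = M * C / R = 94 * 239 / 14 = 22466 / 14 = 1604.71 ≈ 1605

1605 individuals


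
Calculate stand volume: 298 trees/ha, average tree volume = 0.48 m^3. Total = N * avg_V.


V_stand = 298 * 0.48 = 143.04 ≈ 143.0 m^3/ha

143.0 m^3/ha


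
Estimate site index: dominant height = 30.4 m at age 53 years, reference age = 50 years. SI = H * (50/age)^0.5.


50/53 = 0.943396
(0.943396)^0.5 = 0.971286
SI = 30.4 * 0.971286 = 29.5271 ≈ 29.5 m

29.5 m


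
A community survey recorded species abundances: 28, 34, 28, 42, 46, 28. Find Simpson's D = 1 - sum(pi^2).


Total N = 28 + 34 + 28 + 42 + 46 + 28 = 206
Per-species terms:
  p = 28/206 = 0.135922; p^2 = 0.135922^2 = 0.018475
  p = 34/206 = 0.165049; p^2 = 0.165049^2 = 0.027241
  p = 28/206 = 0.135922; p^2 = 0.135922^2 = 0.018475
  p = 42/206 = 0.203883; p^2 = 0.203883^2 = 0.041568
  p = 46/206 = 0.223301; p^2 = 0.223301^2 = 0.049863
  p = 28/206 = 0.135922; p^2 = 0.135922^2 = 0.018475
sum(p^2) = 0.018475 + 0.027241 + 0.018475 + 0.041568 + 0.049863 + 0.018475 = 0.174097
D = 1 - 0.174097 = 0.825903 ≈ 0.8259

0.8259


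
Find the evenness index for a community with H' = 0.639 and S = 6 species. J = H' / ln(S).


ln(6) = 1.79176
J = H' / ln(S) = 0.639 / 1.79176 = 0.356633 ≈ 0.3566

0.3566


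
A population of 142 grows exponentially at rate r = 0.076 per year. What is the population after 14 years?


r*t = 0.076 * 14 = 1.064
exp(1.064) = 2.89794
N = 142 * 2.89794 = 411.507 ≈ 412

412


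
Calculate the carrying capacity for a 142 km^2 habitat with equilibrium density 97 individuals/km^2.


K = 97 * 142 = 13774 individuals

13774 individuals


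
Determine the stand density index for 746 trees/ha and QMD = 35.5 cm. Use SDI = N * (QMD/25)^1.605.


QMD/25 = 35.5/25 = 1.42
(1.42)^1.605 = exp(1.605 * ln(1.42)) = exp(1.605 * 0.350657) = exp(0.562804) = 1.75559
SDI = 746 * 1.75559 = 1309.67 ≈ 1310

1310


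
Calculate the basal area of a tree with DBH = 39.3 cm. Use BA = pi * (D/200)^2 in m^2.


D/200 = 39.3/200 = 0.1965 m
(D/200)^2 = 0.1965^2 = 0.03861225
BA = 3.141593 * 0.03861225 = 0.121304 ≈ 0.1213 m^2

0.1213 m^2


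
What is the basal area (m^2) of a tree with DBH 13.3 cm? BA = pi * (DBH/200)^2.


D/200 = 13.3/200 = 0.0665 m
(D/200)^2 = 0.0665^2 = 0.00442225
BA = 3.141593 * 0.00442225 = 0.0138929 ≈ 0.0139 m^2

0.0139 m^2


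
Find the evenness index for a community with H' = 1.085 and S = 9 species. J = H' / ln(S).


ln(9) = 2.19722
J = H' / ln(S) = 1.085 / 2.19722 = 0.493806 ≈ 0.4938

0.4938


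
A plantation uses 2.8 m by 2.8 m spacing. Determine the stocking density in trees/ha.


N = 10000 / 2.8^2 = 10000 / 7.84 = 1275.51 ≈ 1276 trees/ha

1276 trees/ha


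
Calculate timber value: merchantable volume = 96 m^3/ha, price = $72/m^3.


Value = 96 * 72 = $6912/ha

$6912/ha


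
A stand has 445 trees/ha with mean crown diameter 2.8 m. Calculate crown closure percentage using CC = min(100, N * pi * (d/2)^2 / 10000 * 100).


(d/2)^2 = (2.8/2)^2 = 1.4^2 = 1.96
Crown area = 3.141593 * 1.96 = 6.15752 m^2
N * area / 10000 * 100 = 445 * 6.15752 / 10000 * 100 = 27.4010
CC = min(100, 27.4010) = 27.4010 ≈ 27.4%

27.4%


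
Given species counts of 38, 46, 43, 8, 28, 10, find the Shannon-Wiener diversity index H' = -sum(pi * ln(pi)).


Total N = 38 + 46 + 43 + 8 + 28 + 10 = 173
Per-species terms:
  p = 38/173 = 0.219653; ln(p) = -1.515706; p*ln(p) = 0.219653 * (-1.515706) = -0.332929
  p = 46/173 = 0.265896; ln(p) = -1.324650; p*ln(p) = 0.265896 * (-1.324650) = -0.352219
  p = 43/173 = 0.248555; ln(p) = -1.392091; p*ln(p) = 0.248555 * (-1.392091) = -0.346011
  p = 8/173 = 0.046243; ln(p) = -3.073845; p*ln(p) = 0.046243 * (-3.073845) = -0.142144
  p = 28/173 = 0.161850; ln(p) = -1.821085; p*ln(p) = 0.161850 * (-1.821085) = -0.294743
  p = 10/173 = 0.057803; ln(p) = -2.850715; p*ln(p) = 0.057803 * (-2.850715) = -0.164780
sum(p*ln(p)) = (-0.332929) + (-0.352219) + (-0.346011) + (-0.142144) + (-0.294743) + (-0.164780) = -1.632826
H' = -(-1.632826) = 1.632826 ≈ 1.6328

1.6328


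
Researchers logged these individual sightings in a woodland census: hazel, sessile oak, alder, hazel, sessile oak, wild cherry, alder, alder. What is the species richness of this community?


Total individuals logged = 8
Distinct species (count of individuals): hazel (2), sessile oak (2), alder (3), wild cherry (1)
Species richness = number of distinct species = 4

4


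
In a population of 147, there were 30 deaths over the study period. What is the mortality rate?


Mortality rate = 30 / 147 = 0.204082 ≈ 0.2041

0.2041


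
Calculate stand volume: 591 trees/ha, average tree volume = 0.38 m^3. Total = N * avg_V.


V_stand = 591 * 0.38 = 224.58 ≈ 224.6 m^3/ha

224.6 m^3/ha


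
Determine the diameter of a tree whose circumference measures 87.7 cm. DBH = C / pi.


DBH = C / pi = 87.7 / 3.141593 = 27.9158 ≈ 27.92 cm

27.92 cm


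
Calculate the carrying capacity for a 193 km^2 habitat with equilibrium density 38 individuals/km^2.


K = 38 * 193 = 7334 individuals

7334 individuals


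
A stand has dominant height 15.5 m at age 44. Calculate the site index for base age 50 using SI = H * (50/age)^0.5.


50/44 = 1.13636
(1.13636)^0.5 = 1.06600
SI = 15.5 * 1.06600 = 16.5230 ≈ 16.5 m

16.5 m


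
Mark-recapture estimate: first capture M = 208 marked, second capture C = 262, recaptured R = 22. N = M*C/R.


N = M * C / R = 208 * 262 / 22 = 54496 / 22 = 2477.09 ≈ 2477

2477 individuals


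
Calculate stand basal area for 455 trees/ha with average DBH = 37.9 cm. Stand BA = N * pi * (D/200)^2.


(D/200)^2 = (37.9/200)^2 = 0.1895^2 = 0.03591025
Individual BA = 3.141593 * 0.03591025 = 0.112815 m^2
Stand BA = 455 * 0.112815 = 51.3308 ≈ 51.33 m^2/ha

51.33 m^2/ha


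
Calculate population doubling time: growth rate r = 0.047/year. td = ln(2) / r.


td = ln(2) / 0.047 = 0.693147 / 0.047 = 14.7478 ≈ 14.7 years

14.7 years


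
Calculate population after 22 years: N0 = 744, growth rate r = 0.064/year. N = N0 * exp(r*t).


r*t = 0.064 * 22 = 1.408
exp(1.408) = 4.08777
N = 744 * 4.08777 = 3041.30 ≈ 3041

3041


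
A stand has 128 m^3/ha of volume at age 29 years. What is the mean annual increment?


MAI = 128 / 29 = 4.4138 ≈ 4.41 m^3/ha/yr

4.41 m^3/ha/yr


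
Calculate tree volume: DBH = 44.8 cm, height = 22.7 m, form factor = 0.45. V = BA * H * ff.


(D/200)^2 = (44.8/200)^2 = 0.224^2 = 0.050176
BA = 3.141593 * 0.050176 = 0.157633 m^2
V = 0.157633 * 22.7 * 0.45 = 1.61022 ≈ 1.610 m^3

1.610 m^3


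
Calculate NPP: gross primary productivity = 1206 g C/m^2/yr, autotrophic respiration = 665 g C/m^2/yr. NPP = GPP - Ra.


NPP = GPP - Ra = 1206 - 665 = 541 g C/m^2/yr

541 g C/m^2/yr


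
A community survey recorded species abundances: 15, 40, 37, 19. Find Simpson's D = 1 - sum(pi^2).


Total N = 15 + 40 + 37 + 19 = 111
Per-species terms:
  p = 15/111 = 0.135135; p^2 = 0.135135^2 = 0.018261
  p = 40/111 = 0.360360; p^2 = 0.360360^2 = 0.129859
  p = 37/111 = 0.333333; p^2 = 0.333333^2 = 0.111111
  p = 19/111 = 0.171171; p^2 = 0.171171^2 = 0.029300
sum(p^2) = 0.018261 + 0.129859 + 0.111111 + 0.029300 = 0.288531
D = 1 - 0.288531 = 0.711469 ≈ 0.7115

0.7115


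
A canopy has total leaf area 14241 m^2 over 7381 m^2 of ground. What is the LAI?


LAI = 14241 / 7381 = 1.9294 ≈ 1.93

1.93


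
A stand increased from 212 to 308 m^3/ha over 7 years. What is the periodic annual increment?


PAI = (V2 - V1) / period = (308 - 212) / 7 = 96 / 7 = 13.7143 ≈ 13.71 m^3/ha/yr

13.71 m^3/ha/yr


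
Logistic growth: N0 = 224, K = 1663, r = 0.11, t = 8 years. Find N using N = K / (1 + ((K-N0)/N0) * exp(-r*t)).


(K - N0)/N0 = (1663 - 224)/224 = 1439/224 = 6.42411
r*t = 0.11 * 8 = 0.88; exp(-0.88) = 0.414783
6.42411 * 0.414783 = 2.66461
1 + 2.66461 = 3.66461
N = 1663 / 3.66461 = 453.800 ≈ 454

454


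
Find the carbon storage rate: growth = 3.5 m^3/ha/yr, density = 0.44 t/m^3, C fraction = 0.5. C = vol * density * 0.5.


C = 3.5 * 0.44 * 0.5 = 0.77 t C/ha/yr

0.77 t C/ha/yr


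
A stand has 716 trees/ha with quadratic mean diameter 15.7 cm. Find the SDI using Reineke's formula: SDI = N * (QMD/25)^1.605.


QMD/25 = 15.7/25 = 0.628
(0.628)^1.605 = exp(1.605 * ln(0.628)) = exp(1.605 * (-0.465215)) = exp(-0.746670) = 0.473942
SDI = 716 * 0.473942 = 339.342 ≈ 339

339


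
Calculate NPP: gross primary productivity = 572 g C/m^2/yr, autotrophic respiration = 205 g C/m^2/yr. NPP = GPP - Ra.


NPP = GPP - Ra = 572 - 205 = 367 g C/m^2/yr

367 g C/m^2/yr


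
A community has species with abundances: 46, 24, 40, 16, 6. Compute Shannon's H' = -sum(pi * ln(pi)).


Total N = 46 + 24 + 40 + 16 + 6 = 132
Per-species terms:
  p = 46/132 = 0.348485; ln(p) = -1.054160; p*ln(p) = 0.348485 * (-1.054160) = -0.367359
  p = 24/132 = 0.181818; ln(p) = -1.704749; p*ln(p) = 0.181818 * (-1.704749) = -0.309954
  p = 40/132 = 0.303030; ln(p) = -1.193923; p*ln(p) = 0.303030 * (-1.193923) = -0.361794
  p = 16/132 = 0.121212; ln(p) = -2.110214; p*ln(p) = 0.121212 * (-2.110214) = -0.255783
  p = 6/132 = 0.045455; ln(p) = -3.091032; p*ln(p) = 0.045455 * (-3.091032) = -0.140503
sum(p*ln(p)) = (-0.367359) + (-0.309954) + (-0.361794) + (-0.255783) + (-0.140503) = -1.435393
H' = -(-1.435393) = 1.435393 ≈ 1.4354

1.4354


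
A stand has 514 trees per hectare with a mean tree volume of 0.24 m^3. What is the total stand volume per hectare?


V_stand = 514 * 0.24 = 123.36 ≈ 123.4 m^3/ha

123.4 m^3/ha


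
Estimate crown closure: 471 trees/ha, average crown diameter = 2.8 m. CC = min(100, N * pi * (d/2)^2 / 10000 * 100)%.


(d/2)^2 = (2.8/2)^2 = 1.4^2 = 1.96
Crown area = 3.141593 * 1.96 = 6.15752 m^2
N * area / 10000 * 100 = 471 * 6.15752 / 10000 * 100 = 29.0019
CC = min(100, 29.0019) = 29.0019 ≈ 29.0%

29.0%


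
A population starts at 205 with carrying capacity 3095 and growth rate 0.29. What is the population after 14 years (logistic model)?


(K - N0)/N0 = (3095 - 205)/205 = 2890/205 = 14.0976
r*t = 0.29 * 14 = 4.06; exp(-4.06) = 0.0172490
14.0976 * 0.0172490 = 0.243170
1 + 0.243170 = 1.24317
N = 3095 / 1.24317 = 2489.60 ≈ 2490

2490


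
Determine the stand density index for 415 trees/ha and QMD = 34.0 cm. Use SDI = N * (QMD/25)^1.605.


QMD/25 = 34.0/25 = 1.36
(1.36)^1.605 = exp(1.605 * ln(1.36)) = exp(1.605 * 0.307485) = exp(0.493513) = 1.63806
SDI = 415 * 1.63806 = 679.795 ≈ 680

680


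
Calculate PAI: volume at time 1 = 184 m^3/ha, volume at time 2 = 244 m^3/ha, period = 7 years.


PAI = (V2 - V1) / period = (244 - 184) / 7 = 60 / 7 = 8.5714 ≈ 8.57 m^3/ha/yr

8.57 m^3/ha/yr


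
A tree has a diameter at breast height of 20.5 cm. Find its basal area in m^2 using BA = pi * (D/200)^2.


D/200 = 20.5/200 = 0.1025 m
(D/200)^2 = 0.1025^2 = 0.01050625
BA = 3.141593 * 0.01050625 = 0.0330064 ≈ 0.0330 m^2

0.0330 m^2


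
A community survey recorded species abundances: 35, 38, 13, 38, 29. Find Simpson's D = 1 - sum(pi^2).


Total N = 35 + 38 + 13 + 38 + 29 = 153
Per-species terms:
  p = 35/153 = 0.228758; p^2 = 0.228758^2 = 0.052330
  p = 38/153 = 0.248366; p^2 = 0.248366^2 = 0.061686
  p = 13/153 = 0.084967; p^2 = 0.084967^2 = 0.007219
  p = 38/153 = 0.248366; p^2 = 0.248366^2 = 0.061686
  p = 29/153 = 0.189542; p^2 = 0.189542^2 = 0.035926
sum(p^2) = 0.052330 + 0.061686 + 0.007219 + 0.061686 + 0.035926 = 0.218847
D = 1 - 0.218847 = 0.781153 ≈ 0.7812

0.7812


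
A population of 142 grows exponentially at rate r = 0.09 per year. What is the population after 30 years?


r*t = 0.09 * 30 = 2.7
exp(2.7) = 14.8797
N = 142 * 14.8797 = 2112.92 ≈ 2113

2113


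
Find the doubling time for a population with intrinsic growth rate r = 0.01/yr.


td = ln(2) / 0.01 = 0.693147 / 0.01 = 69.3147 ≈ 69.3 years

69.3 years


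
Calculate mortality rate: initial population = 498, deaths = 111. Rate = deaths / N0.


Mortality rate = 111 / 498 = 0.222892 ≈ 0.2229

0.2229


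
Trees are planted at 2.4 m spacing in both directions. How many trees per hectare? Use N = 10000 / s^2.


N = 10000 / 2.4^2 = 10000 / 5.76 = 1736.11 ≈ 1736 trees/ha

1736 trees/ha


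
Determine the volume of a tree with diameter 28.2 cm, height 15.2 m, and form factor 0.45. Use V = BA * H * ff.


(D/200)^2 = (28.2/200)^2 = 0.141^2 = 0.019881
BA = 3.141593 * 0.019881 = 0.0624580 m^2
V = 0.0624580 * 15.2 * 0.45 = 0.427213 ≈ 0.427 m^3

0.427 m^3


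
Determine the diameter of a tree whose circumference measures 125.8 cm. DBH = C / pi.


DBH = C / pi = 125.8 / 3.141593 = 40.0434 ≈ 40.04 cm

40.04 cm


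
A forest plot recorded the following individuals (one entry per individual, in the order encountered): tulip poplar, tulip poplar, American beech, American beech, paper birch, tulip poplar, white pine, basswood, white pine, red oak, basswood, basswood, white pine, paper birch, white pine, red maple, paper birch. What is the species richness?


Total individuals logged = 17
Distinct species (count of individuals): tulip poplar (3), American beech (2), paper birch (3), white pine (4), basswood (3), red oak (1), red maple (1)
Species richness = number of distinct species = 7

7


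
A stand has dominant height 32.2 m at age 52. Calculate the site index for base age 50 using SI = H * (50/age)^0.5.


50/52 = 0.961538
(0.961538)^0.5 = 0.980580
SI = 32.2 * 0.980580 = 31.5747 ≈ 31.6 m

31.6 m


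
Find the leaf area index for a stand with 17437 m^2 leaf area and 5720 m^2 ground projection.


LAI = 17437 / 5720 = 3.0484 ≈ 3.05

3.05


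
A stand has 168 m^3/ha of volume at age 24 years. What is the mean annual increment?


MAI = 168 / 24 = 7.00 m^3/ha/yr

7.00 m^3/ha/yr


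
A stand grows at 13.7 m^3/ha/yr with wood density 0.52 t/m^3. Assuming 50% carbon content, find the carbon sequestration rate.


C = 13.7 * 0.52 * 0.5 = 3.562 ≈ 3.56 t C/ha/yr

3.56 t C/ha/yr


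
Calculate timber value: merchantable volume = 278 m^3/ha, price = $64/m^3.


Value = 278 * 64 = $17792/ha

$17792/ha


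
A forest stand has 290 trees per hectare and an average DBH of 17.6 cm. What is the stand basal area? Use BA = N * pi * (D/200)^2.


(D/200)^2 = (17.6/200)^2 = 0.088^2 = 0.007744
Individual BA = 3.141593 * 0.007744 = 0.0243285 m^2
Stand BA = 290 * 0.0243285 = 7.05527 ≈ 7.06 m^2/ha

7.06 m^2/ha


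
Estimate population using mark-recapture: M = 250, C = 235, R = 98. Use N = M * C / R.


N = M * C / R = 250 * 235 / 98 = 58750 / 98 = 599.49 ≈ 599

599 individuals


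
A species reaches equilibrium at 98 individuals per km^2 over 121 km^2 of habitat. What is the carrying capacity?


K = 98 * 121 = 11858 individuals

11858 individuals


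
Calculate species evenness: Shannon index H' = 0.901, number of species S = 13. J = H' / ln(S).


ln(13) = 2.56495
J = H' / ln(S) = 0.901 / 2.56495 = 0.351274 ≈ 0.3513

0.3513


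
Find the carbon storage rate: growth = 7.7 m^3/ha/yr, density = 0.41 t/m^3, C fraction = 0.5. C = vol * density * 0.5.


C = 7.7 * 0.41 * 0.5 = 1.5785 ≈ 1.58 t C/ha/yr

1.58 t C/ha/yr


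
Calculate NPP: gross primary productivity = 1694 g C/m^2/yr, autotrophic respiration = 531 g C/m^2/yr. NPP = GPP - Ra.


NPP = GPP - Ra = 1694 - 531 = 1163 g C/m^2/yr

1163 g C/m^2/yr


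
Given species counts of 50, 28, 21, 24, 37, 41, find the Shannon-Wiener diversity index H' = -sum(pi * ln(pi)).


Total N = 50 + 28 + 21 + 24 + 37 + 41 = 201
Per-species terms:
  p = 50/201 = 0.248756; ln(p) = -1.391283; p*ln(p) = 0.248756 * (-1.391283) = -0.346090
  p = 28/201 = 0.139303; ln(p) = -1.971104; p*ln(p) = 0.139303 * (-1.971104) = -0.274581
  p = 21/201 = 0.104478; ln(p) = -2.258779; p*ln(p) = 0.104478 * (-2.258779) = -0.235993
  p = 24/201 = 0.119403; ln(p) = -2.125251; p*ln(p) = 0.119403 * (-2.125251) = -0.253761
  p = 37/201 = 0.184080; ln(p) = -1.692385; p*ln(p) = 0.184080 * (-1.692385) = -0.311534
  p = 41/201 = 0.203980; ln(p) = -1.589733; p*ln(p) = 0.203980 * (-1.589733) = -0.324274
sum(p*ln(p)) = (-0.346090) + (-0.274581) + (-0.235993) + (-0.253761) + (-0.311534) + (-0.324274) = -1.746233
H' = -(-1.746233) = 1.746233 ≈ 1.7462

1.7462


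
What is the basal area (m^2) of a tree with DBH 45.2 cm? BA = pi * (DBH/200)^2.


D/200 = 45.2/200 = 0.226 m
(D/200)^2 = 0.226^2 = 0.051076
BA = 3.141593 * 0.051076 = 0.160460 ≈ 0.1605 m^2

0.1605 m^2


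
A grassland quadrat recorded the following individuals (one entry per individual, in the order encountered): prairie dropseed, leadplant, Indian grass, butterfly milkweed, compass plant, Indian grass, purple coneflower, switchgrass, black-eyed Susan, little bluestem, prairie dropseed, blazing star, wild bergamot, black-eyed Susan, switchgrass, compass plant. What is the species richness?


Total individuals logged = 16
Distinct species (count of individuals): prairie dropseed (2), leadplant (1), Indian grass (2), butterfly milkweed (1), compass plant (2), purple coneflower (1), switchgrass (2), black-eyed Susan (2), little bluestem (1), blazing star (1), wild bergamot (1)
Species richness = number of distinct species = 11

11


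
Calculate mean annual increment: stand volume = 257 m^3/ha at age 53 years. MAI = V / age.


MAI = 257 / 53 = 4.8491 ≈ 4.85 m^3/ha/yr

4.85 m^3/ha/yr


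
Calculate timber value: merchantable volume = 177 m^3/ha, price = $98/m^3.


Value = 177 * 98 = $17346/ha

$17346/ha


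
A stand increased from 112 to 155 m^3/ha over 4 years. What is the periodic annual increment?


PAI = (V2 - V1) / period = (155 - 112) / 4 = 43 / 4 = 10.75 m^3/ha/yr

10.75 m^3/ha/yr


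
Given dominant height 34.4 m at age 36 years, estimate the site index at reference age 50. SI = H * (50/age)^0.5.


50/36 = 1.38889
(1.38889)^0.5 = 1.17851
SI = 34.4 * 1.17851 = 40.5407 ≈ 40.5 m

40.5 m


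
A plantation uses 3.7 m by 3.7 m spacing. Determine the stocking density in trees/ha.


N = 10000 / 3.7^2 = 10000 / 13.69 = 730.460 ≈ 730 trees/ha

730 trees/ha


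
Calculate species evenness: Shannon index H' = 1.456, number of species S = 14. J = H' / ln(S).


ln(14) = 2.63906
J = H' / ln(S) = 1.456 / 2.63906 = 0.551712 ≈ 0.5517

0.5517


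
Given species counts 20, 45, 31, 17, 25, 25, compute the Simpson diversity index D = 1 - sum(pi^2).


Total N = 20 + 45 + 31 + 17 + 25 + 25 = 163
Per-species terms:
  p = 20/163 = 0.122699; p^2 = 0.122699^2 = 0.015055
  p = 45/163 = 0.276074; p^2 = 0.276074^2 = 0.076217
  p = 31/163 = 0.190184; p^2 = 0.190184^2 = 0.036170
  p = 17/163 = 0.104294; p^2 = 0.104294^2 = 0.010877
  p = 25/163 = 0.153374; p^2 = 0.153374^2 = 0.023524
  p = 25/163 = 0.153374; p^2 = 0.153374^2 = 0.023524
sum(p^2) = 0.015055 + 0.076217 + 0.036170 + 0.010877 + 0.023524 + 0.023524 = 0.185367
D = 1 - 0.185367 = 0.814633 ≈ 0.8146

0.8146


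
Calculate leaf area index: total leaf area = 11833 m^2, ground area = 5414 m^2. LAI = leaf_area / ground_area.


LAI = 11833 / 5414 = 2.1856 ≈ 2.19

2.19


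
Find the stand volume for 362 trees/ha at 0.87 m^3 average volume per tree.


V_stand = 362 * 0.87 = 314.94 ≈ 314.9 m^3/ha

314.9 m^3/ha


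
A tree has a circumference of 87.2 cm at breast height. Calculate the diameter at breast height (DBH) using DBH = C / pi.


DBH = C / pi = 87.2 / 3.141593 = 27.7566 ≈ 27.76 cm

27.76 cm


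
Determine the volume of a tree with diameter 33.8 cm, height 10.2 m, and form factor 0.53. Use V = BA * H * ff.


(D/200)^2 = (33.8/200)^2 = 0.169^2 = 0.028561
BA = 3.141593 * 0.028561 = 0.0897270 m^2
V = 0.0897270 * 10.2 * 0.53 = 0.485064 ≈ 0.485 m^3

0.485 m^3


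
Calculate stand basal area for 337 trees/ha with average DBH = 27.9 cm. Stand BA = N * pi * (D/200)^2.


(D/200)^2 = (27.9/200)^2 = 0.1395^2 = 0.01946025
Individual BA = 3.141593 * 0.01946025 = 0.0611362 m^2
Stand BA = 337 * 0.0611362 = 20.6029 ≈ 20.60 m^2/ha

20.60 m^2/ha


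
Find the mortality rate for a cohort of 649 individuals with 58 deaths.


Mortality rate = 58 / 649 = 0.089368 ≈ 0.0894

0.0894


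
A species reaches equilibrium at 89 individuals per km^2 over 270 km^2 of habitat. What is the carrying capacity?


K = 89 * 270 = 24030 individuals

24030 individuals


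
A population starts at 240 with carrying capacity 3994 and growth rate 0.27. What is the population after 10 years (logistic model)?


(K - N0)/N0 = (3994 - 240)/240 = 3754/240 = 15.6417
r*t = 0.27 * 10 = 2.7; exp(-2.7) = 0.0672055
15.6417 * 0.0672055 = 1.05121
1 + 1.05121 = 2.05121
N = 3994 / 2.05121 = 1947.14 ≈ 1947

1947


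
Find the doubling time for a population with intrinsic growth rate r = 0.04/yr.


td = ln(2) / 0.04 = 0.693147 / 0.04 = 17.3287 ≈ 17.3 years

17.3 years


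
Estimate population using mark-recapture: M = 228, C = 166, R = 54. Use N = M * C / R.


N = M * C / R = 228 * 166 / 54 = 37848 / 54 = 700.89 ≈ 701

701 individuals


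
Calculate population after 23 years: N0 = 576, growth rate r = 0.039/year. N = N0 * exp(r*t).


r*t = 0.039 * 23 = 0.897
exp(0.897) = 2.45224
N = 576 * 2.45224 = 1412.49 ≈ 1412

1412


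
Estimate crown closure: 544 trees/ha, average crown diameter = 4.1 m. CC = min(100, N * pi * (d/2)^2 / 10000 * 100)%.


(d/2)^2 = (4.1/2)^2 = 2.05^2 = 4.2025
Crown area = 3.141593 * 4.2025 = 13.2025 m^2
N * area / 10000 * 100 = 544 * 13.2025 / 10000 * 100 = 71.8216
CC = min(100, 71.8216) = 71.8216 ≈ 71.8%

71.8%


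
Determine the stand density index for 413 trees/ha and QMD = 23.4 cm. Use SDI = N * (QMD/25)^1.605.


QMD/25 = 23.4/25 = 0.936
(0.936)^1.605 = exp(1.605 * ln(0.936)) = exp(1.605 * (-0.0661398)) = exp(-0.106154) = 0.899286
SDI = 413 * 0.899286 = 371.405 ≈ 371

371


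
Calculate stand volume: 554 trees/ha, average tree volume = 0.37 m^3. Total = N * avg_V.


V_stand = 554 * 0.37 = 204.98 ≈ 205.0 m^3/ha

205.0 m^3/ha


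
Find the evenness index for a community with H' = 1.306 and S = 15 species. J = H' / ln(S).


ln(15) = 2.70805
J = H' / ln(S) = 1.306 / 2.70805 = 0.482266 ≈ 0.4823

0.4823


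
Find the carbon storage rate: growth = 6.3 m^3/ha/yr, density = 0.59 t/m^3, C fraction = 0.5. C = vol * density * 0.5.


C = 6.3 * 0.59 * 0.5 = 1.8585 ≈ 1.86 t C/ha/yr

1.86 t C/ha/yr


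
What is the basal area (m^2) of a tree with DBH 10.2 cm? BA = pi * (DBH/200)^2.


D/200 = 10.2/200 = 0.051 m
(D/200)^2 = 0.051^2 = 0.002601
BA = 3.141593 * 0.002601 = 0.00817128 ≈ 0.0082 m^2

0.0082 m^2


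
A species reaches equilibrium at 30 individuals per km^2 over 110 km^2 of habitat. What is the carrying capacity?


K = 30 * 110 = 3300 individuals

3300 individuals


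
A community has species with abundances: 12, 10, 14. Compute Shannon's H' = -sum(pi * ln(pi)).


Total N = 12 + 10 + 14 = 36
Per-species terms:
  p = 12/36 = 0.333333; ln(p) = -1.098613; p*ln(p) = 0.333333 * (-1.098613) = -0.366204
  p = 10/36 = 0.277778; ln(p) = -1.280933; p*ln(p) = 0.277778 * (-1.280933) = -0.355815
  p = 14/36 = 0.388889; ln(p) = -0.944461; p*ln(p) = 0.388889 * (-0.944461) = -0.367290
sum(p*ln(p)) = (-0.366204) + (-0.355815) + (-0.367290) = -1.089309
H' = -(-1.089309) = 1.089309 ≈ 1.0893

1.0893


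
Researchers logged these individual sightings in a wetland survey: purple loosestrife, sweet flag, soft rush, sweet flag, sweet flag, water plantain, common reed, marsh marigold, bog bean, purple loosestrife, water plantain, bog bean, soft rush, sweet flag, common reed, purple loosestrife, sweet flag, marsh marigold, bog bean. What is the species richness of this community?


Total individuals logged = 19
Distinct species (count of individuals): purple loosestrife (3), sweet flag (5), soft rush (2), water plantain (2), common reed (2), marsh marigold (2), bog bean (3)
Species richness = number of distinct species = 7

7


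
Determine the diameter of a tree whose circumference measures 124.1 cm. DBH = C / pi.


DBH = C / pi = 124.1 / 3.141593 = 39.5023 ≈ 39.50 cm

39.50 cm


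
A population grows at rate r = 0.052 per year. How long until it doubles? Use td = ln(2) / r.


td = ln(2) / 0.052 = 0.693147 / 0.052 = 13.3298 ≈ 13.3 years

13.3 years


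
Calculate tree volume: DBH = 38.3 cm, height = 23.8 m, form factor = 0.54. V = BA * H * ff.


(D/200)^2 = (38.3/200)^2 = 0.1915^2 = 0.03667225
BA = 3.141593 * 0.03667225 = 0.115209 m^2
V = 0.115209 * 23.8 * 0.54 = 1.48067 ≈ 1.481 m^3

1.481 m^3


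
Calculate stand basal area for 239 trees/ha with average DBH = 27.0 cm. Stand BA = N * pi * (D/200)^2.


(D/200)^2 = (27.0/200)^2 = 0.135^2 = 0.018225
Individual BA = 3.141593 * 0.018225 = 0.0572555 m^2
Stand BA = 239 * 0.0572555 = 13.6841 ≈ 13.68 m^2/ha

13.68 m^2/ha


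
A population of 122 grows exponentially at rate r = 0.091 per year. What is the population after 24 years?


r*t = 0.091 * 24 = 2.184
exp(2.184) = 8.88176
N = 122 * 8.88176 = 1083.57 ≈ 1084

1084


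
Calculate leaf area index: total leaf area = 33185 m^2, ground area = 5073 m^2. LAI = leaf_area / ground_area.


LAI = 33185 / 5073 = 6.5415 ≈ 6.54

6.54


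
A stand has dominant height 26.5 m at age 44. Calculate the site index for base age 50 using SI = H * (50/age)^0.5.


50/44 = 1.13636
(1.13636)^0.5 = 1.06600
SI = 26.5 * 1.06600 = 28.2490 ≈ 28.2 m

28.2 m


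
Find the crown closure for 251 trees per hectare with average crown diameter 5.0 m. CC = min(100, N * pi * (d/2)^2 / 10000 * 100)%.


(d/2)^2 = (5.0/2)^2 = 2.5^2 = 6.25
Crown area = 3.141593 * 6.25 = 19.6350 m^2
N * area / 10000 * 100 = 251 * 19.6350 / 10000 * 100 = 49.2839
CC = min(100, 49.2839) = 49.2839 ≈ 49.3%

49.3%


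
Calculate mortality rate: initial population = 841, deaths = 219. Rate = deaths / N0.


Mortality rate = 219 / 841 = 0.260404 ≈ 0.2604

0.2604


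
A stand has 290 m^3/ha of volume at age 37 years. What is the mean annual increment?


MAI = 290 / 37 = 7.8378 ≈ 7.84 m^3/ha/yr

7.84 m^3/ha/yr


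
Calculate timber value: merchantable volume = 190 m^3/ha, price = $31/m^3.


Value = 190 * 31 = $5890/ha

$5890/ha


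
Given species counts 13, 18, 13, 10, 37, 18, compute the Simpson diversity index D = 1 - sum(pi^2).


Total N = 13 + 18 + 13 + 10 + 37 + 18 = 109
Per-species terms:
  p = 13/109 = 0.119266; p^2 = 0.119266^2 = 0.014224
  p = 18/109 = 0.165138; p^2 = 0.165138^2 = 0.027271
  p = 13/109 = 0.119266; p^2 = 0.119266^2 = 0.014224
  p = 10/109 = 0.091743; p^2 = 0.091743^2 = 0.008417
  p = 37/109 = 0.339450; p^2 = 0.339450^2 = 0.115226
  p = 18/109 = 0.165138; p^2 = 0.165138^2 = 0.027271
sum(p^2) = 0.014224 + 0.027271 + 0.014224 + 0.008417 + 0.115226 + 0.027271 = 0.206633
D = 1 - 0.206633 = 0.793367 ≈ 0.7934

0.7934


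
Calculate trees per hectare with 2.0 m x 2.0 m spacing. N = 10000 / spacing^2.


N = 10000 / 2.0^2 = 10000 / 4 = 2500.00 ≈ 2500 trees/ha

2500 trees/ha


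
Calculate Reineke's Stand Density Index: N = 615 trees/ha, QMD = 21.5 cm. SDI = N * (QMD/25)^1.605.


QMD/25 = 21.5/25 = 0.86
(0.86)^1.605 = exp(1.605 * ln(0.86)) = exp(1.605 * (-0.150823)) = exp(-0.242071) = 0.785000
SDI = 615 * 0.785000 = 482.775 ≈ 483

483


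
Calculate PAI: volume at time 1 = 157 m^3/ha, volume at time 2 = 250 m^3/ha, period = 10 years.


PAI = (V2 - V1) / period = (250 - 157) / 10 = 93 / 10 = 9.30 m^3/ha/yr

9.30 m^3/ha/yr


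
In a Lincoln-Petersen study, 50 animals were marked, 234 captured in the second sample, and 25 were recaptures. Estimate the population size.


N = M * C / R = 50 * 234 / 25 = 11700 / 25 = 468

468 individuals


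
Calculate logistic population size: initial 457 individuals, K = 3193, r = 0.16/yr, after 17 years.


(K - N0)/N0 = (3193 - 457)/457 = 2736/457 = 5.98687
r*t = 0.16 * 17 = 2.72; exp(-2.72) = 0.0658748
5.98687 * 0.0658748 = 0.394384
1 + 0.394384 = 1.39438
N = 3193 / 1.39438 = 2289.91 ≈ 2290

2290


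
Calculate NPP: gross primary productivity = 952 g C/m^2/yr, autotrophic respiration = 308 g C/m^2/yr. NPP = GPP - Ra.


NPP = GPP - Ra = 952 - 308 = 644 g C/m^2/yr

644 g C/m^2/yr


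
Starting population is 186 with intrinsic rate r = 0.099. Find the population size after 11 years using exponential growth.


r*t = 0.099 * 11 = 1.089
exp(1.089) = 2.97130
N = 186 * 2.97130 = 552.662 ≈ 553

553


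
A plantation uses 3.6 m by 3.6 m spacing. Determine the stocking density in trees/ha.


N = 10000 / 3.6^2 = 10000 / 12.96 = 771.605 ≈ 772 trees/ha

772 trees/ha


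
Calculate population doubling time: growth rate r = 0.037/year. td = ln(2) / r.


td = ln(2) / 0.037 = 0.693147 / 0.037 = 18.7337 ≈ 18.7 years

18.7 years


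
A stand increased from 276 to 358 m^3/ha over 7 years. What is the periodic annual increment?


PAI = (V2 - V1) / period = (358 - 276) / 7 = 82 / 7 = 11.7143 ≈ 11.71 m^3/ha/yr

11.71 m^3/ha/yr


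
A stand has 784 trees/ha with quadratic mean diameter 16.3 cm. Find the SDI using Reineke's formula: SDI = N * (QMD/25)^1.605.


QMD/25 = 16.3/25 = 0.652
(0.652)^1.605 = exp(1.605 * ln(0.652)) = exp(1.605 * (-0.427711)) = exp(-0.686476) = 0.503347
SDI = 784 * 0.503347 = 394.624 ≈ 395

395


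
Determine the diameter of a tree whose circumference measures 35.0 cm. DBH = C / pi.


DBH = C / pi = 35.0 / 3.141593 = 11.1408 ≈ 11.14 cm

11.14 cm


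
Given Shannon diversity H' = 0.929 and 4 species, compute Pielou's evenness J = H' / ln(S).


ln(4) = 1.38629
J = H' / ln(S) = 0.929 / 1.38629 = 0.670134 ≈ 0.6701

0.6701


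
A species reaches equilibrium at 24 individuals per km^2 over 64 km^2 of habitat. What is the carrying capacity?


K = 24 * 64 = 1536 individuals

1536 individuals


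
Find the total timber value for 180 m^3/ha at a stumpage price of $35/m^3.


Value = 180 * 35 = $6300/ha

$6300/ha


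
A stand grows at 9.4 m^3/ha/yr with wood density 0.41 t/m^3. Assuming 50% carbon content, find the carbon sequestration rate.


C = 9.4 * 0.41 * 0.5 = 1.927 ≈ 1.93 t C/ha/yr

1.93 t C/ha/yr


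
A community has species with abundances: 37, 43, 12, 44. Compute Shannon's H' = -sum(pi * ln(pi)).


Total N = 37 + 43 + 12 + 44 = 136
Per-species terms:
  p = 37/136 = 0.272059; ln(p) = -1.301736; p*ln(p) = 0.272059 * (-1.301736) = -0.354149
  p = 43/136 = 0.316176; ln(p) = -1.151456; p*ln(p) = 0.316176 * (-1.151456) = -0.364063
  p = 12/136 = 0.088235; ln(p) = -2.427752; p*ln(p) = 0.088235 * (-2.427752) = -0.214213
  p = 44/136 = 0.323529; ln(p) = -1.128467; p*ln(p) = 0.323529 * (-1.128467) = -0.365092
sum(p*ln(p)) = (-0.354149) + (-0.364063) + (-0.214213) + (-0.365092) = -1.297517
H' = -(-1.297517) = 1.297517 ≈ 1.2975

1.2975


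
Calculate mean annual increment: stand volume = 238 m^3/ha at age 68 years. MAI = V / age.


MAI = 238 / 68 = 3.50 m^3/ha/yr

3.50 m^3/ha/yr


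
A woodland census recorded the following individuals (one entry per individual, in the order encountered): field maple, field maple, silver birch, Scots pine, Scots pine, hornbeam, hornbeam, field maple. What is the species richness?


Total individuals logged = 8
Distinct species (count of individuals): field maple (3), silver birch (1), Scots pine (2), hornbeam (2)
Species richness = number of distinct species = 4

4


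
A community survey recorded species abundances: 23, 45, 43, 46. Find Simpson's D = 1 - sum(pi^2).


Total N = 23 + 45 + 43 + 46 = 157
Per-species terms:
  p = 23/157 = 0.146497; p^2 = 0.146497^2 = 0.021461
  p = 45/157 = 0.286624; p^2 = 0.286624^2 = 0.082153
  p = 43/157 = 0.273885; p^2 = 0.273885^2 = 0.075013
  p = 46/157 = 0.292994; p^2 = 0.292994^2 = 0.085845
sum(p^2) = 0.021461 + 0.082153 + 0.075013 + 0.085845 = 0.264472
D = 1 - 0.264472 = 0.735528 ≈ 0.7355

0.7355


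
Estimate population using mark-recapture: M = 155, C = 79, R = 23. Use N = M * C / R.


N = M * C / R = 155 * 79 / 23 = 12245 / 23 = 532.39 ≈ 532

532 individuals


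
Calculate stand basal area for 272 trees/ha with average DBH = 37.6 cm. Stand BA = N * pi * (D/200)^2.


(D/200)^2 = (37.6/200)^2 = 0.188^2 = 0.035344
Individual BA = 3.141593 * 0.035344 = 0.111036 m^2
Stand BA = 272 * 0.111036 = 30.2018 ≈ 30.20 m^2/ha

30.20 m^2/ha


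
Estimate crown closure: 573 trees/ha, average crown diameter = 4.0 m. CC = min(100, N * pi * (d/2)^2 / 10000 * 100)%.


(d/2)^2 = (4.0/2)^2 = 2^2 = 4
Crown area = 3.141593 * 4 = 12.5664 m^2
N * area / 10000 * 100 = 573 * 12.5664 / 10000 * 100 = 72.0055
CC = min(100, 72.0055) = 72.0055 ≈ 72.0%

72.0%


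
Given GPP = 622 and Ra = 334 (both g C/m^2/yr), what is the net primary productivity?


NPP = GPP - Ra = 622 - 334 = 288 g C/m^2/yr

288 g C/m^2/yr


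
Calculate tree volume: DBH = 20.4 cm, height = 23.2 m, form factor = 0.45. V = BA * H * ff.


(D/200)^2 = (20.4/200)^2 = 0.102^2 = 0.010404
BA = 3.141593 * 0.010404 = 0.0326851 m^2
V = 0.0326851 * 23.2 * 0.45 = 0.341232 ≈ 0.341 m^3

0.341 m^3


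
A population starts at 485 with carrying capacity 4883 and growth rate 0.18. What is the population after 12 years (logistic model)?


(K - N0)/N0 = (4883 - 485)/485 = 4398/485 = 9.06804
r*t = 0.18 * 12 = 2.16; exp(-2.16) = 0.115325
9.06804 * 0.115325 = 1.04577
1 + 1.04577 = 2.04577
N = 4883 / 2.04577 = 2386.88 ≈ 2387

2387


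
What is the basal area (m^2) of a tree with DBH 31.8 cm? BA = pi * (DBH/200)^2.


D/200 = 31.8/200 = 0.159 m
(D/200)^2 = 0.159^2 = 0.025281
BA = 3.141593 * 0.025281 = 0.0794226 ≈ 0.0794 m^2

0.0794 m^2


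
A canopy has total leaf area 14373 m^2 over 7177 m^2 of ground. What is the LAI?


LAI = 14373 / 7177 = 2.0026 ≈ 2.00

2.00


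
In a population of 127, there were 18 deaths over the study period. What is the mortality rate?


Mortality rate = 18 / 127 = 0.141732 ≈ 0.1417

0.1417


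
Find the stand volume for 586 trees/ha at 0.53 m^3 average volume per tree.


V_stand = 586 * 0.53 = 310.58 ≈ 310.6 m^3/ha

310.6 m^3/ha


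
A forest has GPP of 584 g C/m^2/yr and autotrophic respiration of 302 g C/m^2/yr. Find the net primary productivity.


NPP = GPP - Ra = 584 - 302 = 282 g C/m^2/yr

282 g C/m^2/yr


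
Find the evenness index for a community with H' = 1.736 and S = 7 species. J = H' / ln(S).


ln(7) = 1.94591
J = H' / ln(S) = 1.736 / 1.94591 = 0.892128 ≈ 0.8921

0.8921


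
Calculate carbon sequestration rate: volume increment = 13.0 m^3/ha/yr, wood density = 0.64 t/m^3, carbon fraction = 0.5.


C = 13.0 * 0.64 * 0.5 = 4.16 t C/ha/yr

4.16 t C/ha/yr


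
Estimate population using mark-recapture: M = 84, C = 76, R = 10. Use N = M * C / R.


N = M * C / R = 84 * 76 / 10 = 6384 / 10 = 638.40 ≈ 638

638 individuals
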